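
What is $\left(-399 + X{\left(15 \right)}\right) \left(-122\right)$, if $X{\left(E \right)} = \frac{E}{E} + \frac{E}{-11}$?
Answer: $\frac{535946}{11} \approx 48722.0$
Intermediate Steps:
$X{\left(E \right)} = 1 - \frac{E}{11}$ ($X{\left(E \right)} = 1 + E \left(- \frac{1}{11}\right) = 1 - \frac{E}{11}$)
$\left(-399 + X{\left(15 \right)}\right) \left(-122\right) = \left(-399 + \left(1 - \frac{15}{11}\right)\right) \left(-122\right) = \left(-399 - \frac{4}{11}\right) \left(-122\right) = \left(- \frac{4393}{11}\right) \left(-122\right) = \frac{535946}{11}$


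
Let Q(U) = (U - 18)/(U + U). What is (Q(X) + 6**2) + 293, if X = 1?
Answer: 641/2 ≈ 320.50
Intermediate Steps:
Q(U) = (-18 + U)/(2*U) (Q(U) = (-18 + U)/((2*U)) = (-18 + U)*(1/(2*U)) = (-18 + U)/(2*U))
(Q(X) + 6**2) + 293 = ((1/2)*(-18 + 1)/1 + 6**2) + 293 = ((1/2)*1*(-17) + 36) + 293 = (-17/2 + 36) + 293 = 55/2 + 293 = 641/2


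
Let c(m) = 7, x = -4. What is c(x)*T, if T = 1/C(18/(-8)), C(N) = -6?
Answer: -7/6 ≈ -1.1667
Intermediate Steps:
T = -1/6 (T = 1/(-6) = -1/6 ≈ -0.16667)
c(x)*T = 7*(-1/6) = -7/6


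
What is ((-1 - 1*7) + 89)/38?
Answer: 81/38 ≈ 2.1316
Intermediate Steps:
((-1 - 1*7) + 89)/38 = ((-1 - 7) + 89)*(1/38) = (-8 + 89)*(1/38) = 81*(1/38) = 81/38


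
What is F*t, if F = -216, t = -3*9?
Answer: 5832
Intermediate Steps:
t = -27
F*t = -216*(-27) = 5832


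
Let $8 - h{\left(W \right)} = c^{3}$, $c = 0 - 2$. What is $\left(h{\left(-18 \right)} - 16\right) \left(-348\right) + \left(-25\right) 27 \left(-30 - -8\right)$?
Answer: $14850$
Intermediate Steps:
$c = -2$ ($c = 0 - 2 = -2$)
$h{\left(W \right)} = 16$ ($h{\left(W \right)} = 8 - \left(-2\right)^{3} = 8 - -8 = 8 + 8 = 16$)
$\left(h{\left(-18 \right)} - 16\right) \left(-348\right) + \left(-25\right) 27 \left(-30 - -8\right) = \left(16 - 16\right) \left(-348\right) + \left(-25\right) 27 \left(-30 - -8\right) = 0 \left(-348\right) - 675 \left(-30 + 8\right) = 0 - -14850 = 0 + 14850 = 14850$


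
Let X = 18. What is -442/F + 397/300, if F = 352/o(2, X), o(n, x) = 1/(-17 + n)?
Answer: 6191/4400 ≈ 1.4070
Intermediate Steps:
F = -5280 (F = 352/(1/(-17 + 2)) = 352/(1/(-15)) = 352/(-1/15) = 352*(-15) = -5280)
-442/F + 397/300 = -442/(-5280) + 397/300 = -442*(-1/5280) + 397*(1/300) = 221/2640 + 397/300 = 6191/4400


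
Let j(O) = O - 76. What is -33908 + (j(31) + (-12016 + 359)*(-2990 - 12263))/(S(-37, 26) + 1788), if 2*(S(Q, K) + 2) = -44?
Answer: 29497616/441 ≈ 66888.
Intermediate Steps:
S(Q, K) = -24 (S(Q, K) = -2 + (½)*(-44) = -2 - 22 = -24)
j(O) = -76 + O
-33908 + (j(31) + (-12016 + 359)*(-2990 - 12263))/(S(-37, 26) + 1788) = -33908 + ((-76 + 31) + (-12016 + 359)*(-2990 - 12263))/(-24 + 1788) = -33908 + (-45 - 11657*(-15253))/1764 = -33908 + (-45 + 177804221)*(1/1764) = -33908 + 177804176*(1/1764) = -33908 + 44451044/441 = 29497616/441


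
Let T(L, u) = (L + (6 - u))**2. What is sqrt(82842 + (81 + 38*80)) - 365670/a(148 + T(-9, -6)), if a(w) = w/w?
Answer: -365670 + sqrt(85963) ≈ -3.6538e+5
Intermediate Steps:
T(L, u) = (6 + L - u)**2
a(w) = 1
sqrt(82842 + (81 + 38*80)) - 365670/a(148 + T(-9, -6)) = sqrt(82842 + (81 + 38*80)) - 365670/1 = sqrt(82842 + (81 + 3040)) - 365670*1 = sqrt(82842 + 3121) - 365670 = sqrt(85963) - 365670 = -365670 + sqrt(85963)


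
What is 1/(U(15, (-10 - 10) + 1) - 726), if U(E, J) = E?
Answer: -1/711 ≈ -0.0014065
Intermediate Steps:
1/(U(15, (-10 - 10) + 1) - 726) = 1/(15 - 726) = 1/(-711) = -1/711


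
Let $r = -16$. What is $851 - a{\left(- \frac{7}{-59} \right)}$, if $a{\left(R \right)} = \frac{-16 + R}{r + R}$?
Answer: $850$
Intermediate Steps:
$a{\left(R \right)} = 1$ ($a{\left(R \right)} = \frac{-16 + R}{-16 + R} = 1$)
$851 - a{\left(- \frac{7}{-59} \right)} = 851 - 1 = 850$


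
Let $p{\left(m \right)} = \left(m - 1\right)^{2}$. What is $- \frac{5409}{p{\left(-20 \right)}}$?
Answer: $- \frac{601}{49} \approx -12.265$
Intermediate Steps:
$p{\left(m \right)} = \left(-1 + m\right)^{2}$
$- \frac{5409}{p{\left(-20 \right)}} = - \frac{5409}{\left(-1 - 20\right)^{2}} = - \frac{5409}{\left(-21\right)^{2}} = - \frac{5409}{441} = \left(-5409\right) \frac{1}{441} = - \frac{601}{49}$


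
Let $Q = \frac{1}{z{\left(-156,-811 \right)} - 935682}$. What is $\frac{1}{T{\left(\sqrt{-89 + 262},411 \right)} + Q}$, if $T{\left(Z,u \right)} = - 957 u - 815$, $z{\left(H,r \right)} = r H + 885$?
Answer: $- \frac{808281}{318577489903} \approx -2.5372 \cdot 10^{-6}$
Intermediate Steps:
$z{\left(H,r \right)} = 885 + H r$ ($z{\left(H,r \right)} = H r + 885 = 885 + H r$)
$T{\left(Z,u \right)} = -815 - 957 u$
$Q = - \frac{1}{808281}$ ($Q = \frac{1}{\left(885 - -126516\right) - 935682} = \frac{1}{\left(885 + 126516\right) - 935682} = \frac{1}{127401 - 935682} = \frac{1}{-808281} = - \frac{1}{808281} \approx -1.2372 \cdot 10^{-6}$)
$\frac{1}{T{\left(\sqrt{-89 + 262},411 \right)} + Q} = \frac{1}{\left(-815 - 393327\right) - \frac{1}{808281}} = \frac{1}{-394142 - \frac{1}{808281}} = \frac{1}{- \frac{318577489903}{808281}} = - \frac{808281}{318577489903}$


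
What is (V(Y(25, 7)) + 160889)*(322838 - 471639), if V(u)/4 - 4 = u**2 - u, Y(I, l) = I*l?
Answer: -42066786705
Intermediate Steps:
V(u) = 16 - 4*u + 4*u**2 (V(u) = 16 + 4*(u**2 - u) = 16 + (-4*u + 4*u**2) = 16 - 4*u + 4*u**2)
(V(Y(25, 7)) + 160889)*(322838 - 471639) = ((16 - 100*7 + 4*(25*7)**2) + 160889)*(322838 - 471639) = ((16 - 4*175 + 4*175**2) + 160889)*(-148801) = ((16 - 700 + 4*30625) + 160889)*(-148801) = ((16 - 700 + 122500) + 160889)*(-148801) = (121816 + 160889)*(-148801) = 282705*(-148801) = -42066786705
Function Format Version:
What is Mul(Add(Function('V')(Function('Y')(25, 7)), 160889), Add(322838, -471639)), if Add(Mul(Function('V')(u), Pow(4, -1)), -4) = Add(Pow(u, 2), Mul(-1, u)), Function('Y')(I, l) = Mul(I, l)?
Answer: -42066786705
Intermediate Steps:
Function('V')(u) = Add(16, Mul(-4, u), Mul(4, Pow(u, 2))) (Function('V')(u) = Add(16, Mul(4, Add(Pow(u, 2), Mul(-1, u)))) = Add(16, Add(Mul(-4, u), Mul(4, Pow(u, 2)))) = Add(16, Mul(-4, u), Mul(4, Pow(u, 2))))
Mul(Add(Function('V')(Function('Y')(25, 7)), 160889), Add(322838, -471639)) = Mul(Add(Add(16, Mul(-4, Mul(25, 7)), Mul(4, Pow(Mul(25, 7), 2))), 160889), Add(322838, -471639)) = Mul(Add(Add(16, Mul(-4, 175), Mul(4, Pow(175, 2))), 160889), -148801) = Mul(Add(Add(16, -700, Mul(4, 30625)), 160889), -148801) = Mul(Add(Add(16, -700, 122500), 160889), -148801) = Mul(Add(121816, 160889), -148801) = Mul(282705, -148801) = -42066786705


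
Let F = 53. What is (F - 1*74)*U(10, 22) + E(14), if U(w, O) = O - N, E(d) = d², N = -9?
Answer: -455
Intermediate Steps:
U(w, O) = 9 + O (U(w, O) = O - 1*(-9) = O + 9 = 9 + O)
(F - 1*74)*U(10, 22) + E(14) = (53 - 1*74)*(9 + 22) + 14² = (53 - 74)*31 + 196 = -21*31 + 196 = -651 + 196 = -455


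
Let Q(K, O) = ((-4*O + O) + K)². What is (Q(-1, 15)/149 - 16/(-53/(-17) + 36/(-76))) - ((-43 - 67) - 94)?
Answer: 13497608/63623 ≈ 212.15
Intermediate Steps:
Q(K, O) = (K - 3*O)² (Q(K, O) = (-3*O + K)² = (K - 3*O)²)
(Q(-1, 15)/149 - 16/(-53/(-17) + 36/(-76))) - ((-43 - 67) - 94) = ((-1 - 3*15)²/149 - 16/(-53/(-17) + 36/(-76))) - ((-43 - 67) - 94) = ((-1 - 45)²*(1/149) - 16/(-53*(-1/17) + 36*(-1/76))) - (-110 - 94) = ((-46)²*(1/149) - 16/(53/17 - 9/19)) - 1*(-204) = (2116*(1/149) - 16/854/323) + 204 = (2116/149 - 16*323/854) + 204 = (2116/149 - 2584/427) + 204 = 518516/63623 + 204 = 13497608/63623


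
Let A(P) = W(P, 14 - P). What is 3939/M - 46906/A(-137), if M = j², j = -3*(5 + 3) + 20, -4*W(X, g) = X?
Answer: -2462341/2192 ≈ -1123.3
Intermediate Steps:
W(X, g) = -X/4
A(P) = -P/4
j = -4 (j = -3*8 + 20 = -24 + 20 = -4)
M = 16 (M = (-4)² = 16)
3939/M - 46906/A(-137) = 3939/16 - 46906/((-¼*(-137))) = 3939*(1/16) - 46906/137/4 = 3939/16 - 46906*4/137 = 3939/16 - 187624/137 = -2462341/2192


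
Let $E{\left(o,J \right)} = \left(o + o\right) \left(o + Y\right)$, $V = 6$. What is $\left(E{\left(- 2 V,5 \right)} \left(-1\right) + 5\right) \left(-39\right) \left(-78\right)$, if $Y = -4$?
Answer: $-1152918$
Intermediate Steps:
$E{\left(o,J \right)} = 2 o \left(-4 + o\right)$ ($E{\left(o,J \right)} = \left(o + o\right) \left(o - 4\right) = 2 o \left(-4 + o\right)$)
$\left(E{\left(- 2 V,5 \right)} \left(-1\right) + 5\right) \left(-39\right) \left(-78\right) = \left(2 \left(\left(-2\right) 6\right) \left(-4 - 12\right) \left(-1\right) + 5\right) \left(-39\right) \left(-78\right) = \left(2 \left(-12\right) \left(-4 - 12\right) \left(-1\right) + 5\right) \left(-39\right) \left(-78\right) = \left(2 \left(-12\right) \left(-16\right) \left(-1\right) + 5\right) \left(-39\right) \left(-78\right) = \left(384 \left(-1\right) + 5\right) \left(-39\right) \left(-78\right) = \left(-384 + 5\right) \left(-39\right) \left(-78\right) = \left(-379\right) \left(-39\right) \left(-78\right) = 14781 \left(-78\right) = -1152918$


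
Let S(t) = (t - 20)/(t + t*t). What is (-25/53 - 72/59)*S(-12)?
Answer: 3848/9381 ≈ 0.41019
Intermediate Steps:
S(t) = (-20 + t)/(t + t²)
(-25/53 - 72/59)*S(-12) = (-25/53 - 72/59)*((-20 - 12)/((-12)*(1 - 12))) = (-25*1/53 - 72*1/59)*(-1/12*(-32)/(-11)) = (-25/53 - 72/59)*(-1/12*(-1/11)*(-32)) = -5291/3127*(-8/33) = 3848/9381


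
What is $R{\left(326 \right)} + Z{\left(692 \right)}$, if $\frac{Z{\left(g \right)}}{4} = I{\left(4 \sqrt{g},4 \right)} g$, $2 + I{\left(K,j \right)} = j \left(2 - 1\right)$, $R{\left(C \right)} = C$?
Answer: $5862$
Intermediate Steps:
$I{\left(K,j \right)} = -2 + j$ ($I{\left(K,j \right)} = -2 + j \left(2 - 1\right) = -2 + j 1 = -2 + j$)
$Z{\left(g \right)} = 8 g$ ($Z{\left(g \right)} = 4 \left(-2 + 4\right) g = 4 \cdot 2 g = 8 g$)
$R{\left(326 \right)} + Z{\left(692 \right)} = 326 + 8 \cdot 692 = 326 + 5536 = 5862$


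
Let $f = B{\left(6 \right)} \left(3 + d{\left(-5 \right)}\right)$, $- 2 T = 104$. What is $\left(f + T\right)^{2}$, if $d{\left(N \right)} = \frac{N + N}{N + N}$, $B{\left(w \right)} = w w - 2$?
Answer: $7056$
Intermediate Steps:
$B{\left(w \right)} = -2 + w^{2}$ ($B{\left(w \right)} = w^{2} - 2 = -2 + w^{2}$)
$d{\left(N \right)} = 1$ ($d{\left(N \right)} = \frac{2 N}{2 N} = 2 N \frac{1}{2 N} = 1$)
$T = -52$ ($T = \left(- \frac{1}{2}\right) 104 = -52$)
$f = 136$ ($f = \left(-2 + 6^{2}\right) \left(3 + 1\right) = \left(-2 + 36\right) 4 = 34 \cdot 4 = 136$)
$\left(f + T\right)^{2} = \left(136 - 52\right)^{2} = 84^{2} = 7056$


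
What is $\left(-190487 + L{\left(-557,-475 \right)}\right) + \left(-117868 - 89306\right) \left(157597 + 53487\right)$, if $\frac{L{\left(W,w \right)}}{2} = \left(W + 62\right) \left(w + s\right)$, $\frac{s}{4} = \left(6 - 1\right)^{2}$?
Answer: $-43730935853$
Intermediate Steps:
$s = 100$ ($s = 4 \left(6 - 1\right)^{2} = 4 \cdot 5^{2} = 4 \cdot 25 = 100$)
$L{\left(W,w \right)} = 2 \left(62 + W\right) \left(100 + w\right)$ ($L{\left(W,w \right)} = 2 \left(W + 62\right) \left(w + 100\right) = 2 \left(62 + W\right) \left(100 + w\right)$)
$\left(-190487 + L{\left(-557,-475 \right)}\right) + \left(-117868 - 89306\right) \left(157597 + 53487\right) = \left(-190487 + \left(12400 + 124 \left(-475\right) + 200 \left(-557\right) + 2 \left(-557\right) \left(-475\right)\right)\right) + \left(-117868 - 89306\right) \left(157597 + 53487\right) = \left(-190487 + \left(12400 - 58900 - 111400 + 529150\right)\right) - 43731116616 = \left(-190487 + 371250\right) - 43731116616 = 180763 - 43731116616 = -43730935853$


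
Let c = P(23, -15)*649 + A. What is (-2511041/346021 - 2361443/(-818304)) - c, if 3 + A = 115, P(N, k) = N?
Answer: -327656621242549/21780797568 ≈ -15043.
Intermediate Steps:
A = 112 (A = -3 + 115 = 112)
c = 15039 (c = 23*649 + 112 = 14927 + 112 = 15039)
(-2511041/346021 - 2361443/(-818304)) - c = (-2511041/346021 - 2361443/(-818304)) - 1*15039 = (-2511041*1/346021 - 2361443*(-1/818304)) - 15039 = (-193157/26617 + 2361443/818304) - 15039 = -95206617397/21780797568 - 15039 = -327656621242549/21780797568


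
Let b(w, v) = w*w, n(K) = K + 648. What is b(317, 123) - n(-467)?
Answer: 100308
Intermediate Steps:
n(K) = 648 + K
b(w, v) = w**2
b(317, 123) - n(-467) = 317**2 - (648 - 467) = 100489 - 1*181 = 100489 - 181 = 100308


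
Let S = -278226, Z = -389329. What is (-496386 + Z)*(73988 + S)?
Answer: 180896660170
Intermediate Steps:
(-496386 + Z)*(73988 + S) = (-496386 - 389329)*(73988 - 278226) = -885715*(-204238) = 180896660170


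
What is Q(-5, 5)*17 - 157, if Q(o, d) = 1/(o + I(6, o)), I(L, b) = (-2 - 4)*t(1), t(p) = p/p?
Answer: -1744/11 ≈ -158.55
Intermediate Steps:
t(p) = 1
I(L, b) = -6 (I(L, b) = (-2 - 4)*1 = -6*1 = -6)
Q(o, d) = 1/(-6 + o) (Q(o, d) = 1/(o - 6) = 1/(-6 + o))
Q(-5, 5)*17 - 157 = 17/(-6 - 5) - 157 = 17/(-11) - 157 = -1/11*17 - 157 = -17/11 - 157 = -1744/11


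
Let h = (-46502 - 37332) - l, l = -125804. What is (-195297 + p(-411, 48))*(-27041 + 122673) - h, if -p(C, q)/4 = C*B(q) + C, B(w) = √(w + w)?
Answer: -18519465666 + 628876032*√6 ≈ -1.6979e+10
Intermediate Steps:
B(w) = √2*√w (B(w) = √(2*w) = √2*√w)
p(C, q) = -4*C - 4*C*√2*√q (p(C, q) = -4*(C*(√2*√q) + C) = -4*(C*√2*√q + C) = -4*(C + C*√2*√q) = -4*C - 4*C*√2*√q)
h = 41970 (h = (-46502 - 37332) - 1*(-125804) = -83834 + 125804 = 41970)
(-195297 + p(-411, 48))*(-27041 + 122673) - h = (-195297 - 4*(-411)*(1 + √2*√48))*(-27041 + 122673) - 1*41970 = (-195297 - 4*(-411)*(1 + √2*(4*√3)))*95632 - 41970 = (-195297 - 4*(-411)*(1 + 4*√6))*95632 - 41970 = (-195297 + (1644 + 6576*√6))*95632 - 41970 = (-193653 + 6576*√6)*95632 - 41970 = (-18519423696 + 628876032*√6) - 41970 = -18519465666 + 628876032*√6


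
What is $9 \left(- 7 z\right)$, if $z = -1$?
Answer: $63$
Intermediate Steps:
$9 \left(- 7 z\right) = 9 \left(\left(-7\right) \left(-1\right)\right) = 9 \cdot 7 = 63$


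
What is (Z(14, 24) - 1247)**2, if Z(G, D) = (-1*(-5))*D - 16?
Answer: 1306449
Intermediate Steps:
Z(G, D) = -16 + 5*D (Z(G, D) = 5*D - 16 = -16 + 5*D)
(Z(14, 24) - 1247)**2 = ((-16 + 5*24) - 1247)**2 = ((-16 + 120) - 1247)**2 = (104 - 1247)**2 = (-1143)**2 = 1306449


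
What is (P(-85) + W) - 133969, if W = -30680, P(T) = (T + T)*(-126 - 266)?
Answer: -98009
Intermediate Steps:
P(T) = -784*T (P(T) = (2*T)*(-392) = -784*T)
(P(-85) + W) - 133969 = (-784*(-85) - 30680) - 133969 = (66640 - 30680) - 133969 = 35960 - 133969 = -98009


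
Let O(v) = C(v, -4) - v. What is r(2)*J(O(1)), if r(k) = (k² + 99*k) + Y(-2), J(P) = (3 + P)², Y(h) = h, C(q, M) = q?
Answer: 1800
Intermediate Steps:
O(v) = 0 (O(v) = v - v = 0)
r(k) = -2 + k² + 99*k (r(k) = (k² + 99*k) - 2 = -2 + k² + 99*k)
r(2)*J(O(1)) = (-2 + 2² + 99*2)*(3 + 0)² = (-2 + 4 + 198)*3² = 200*9 = 1800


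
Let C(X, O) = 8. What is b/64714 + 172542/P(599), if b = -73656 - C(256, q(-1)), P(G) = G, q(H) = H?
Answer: 5560879126/19381843 ≈ 286.91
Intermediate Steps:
b = -73664 (b = -73656 - 1*8 = -73656 - 8 = -73664)
b/64714 + 172542/P(599) = -73664/64714 + 172542/599 = -73664*1/64714 + 172542*(1/599) = -36832/32357 + 172542/599 = 5560879126/19381843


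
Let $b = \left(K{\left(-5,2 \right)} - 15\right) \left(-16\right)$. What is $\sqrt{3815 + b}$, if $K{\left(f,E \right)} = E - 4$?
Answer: $\sqrt{4087} \approx 63.93$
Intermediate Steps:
$K{\left(f,E \right)} = -4 + E$
$b = 272$ ($b = \left(\left(-4 + 2\right) - 15\right) \left(-16\right) = \left(-2 - 15\right) \left(-16\right) = \left(-17\right) \left(-16\right) = 272$)
$\sqrt{3815 + b} = \sqrt{3815 + 272} = \sqrt{4087}$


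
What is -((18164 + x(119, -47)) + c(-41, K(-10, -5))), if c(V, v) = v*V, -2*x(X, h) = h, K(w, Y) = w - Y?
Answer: -36785/2 ≈ -18393.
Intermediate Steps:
x(X, h) = -h/2
c(V, v) = V*v
-((18164 + x(119, -47)) + c(-41, K(-10, -5))) = -((18164 - 1/2*(-47)) - 41*(-10 - 1*(-5))) = -((18164 + 47/2) - 41*(-10 + 5)) = -(36375/2 - 41*(-5)) = -(36375/2 + 205) = -1*36785/2 = -36785/2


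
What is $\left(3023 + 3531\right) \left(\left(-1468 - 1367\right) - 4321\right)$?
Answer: $-46900424$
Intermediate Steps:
$\left(3023 + 3531\right) \left(\left(-1468 - 1367\right) - 4321\right) = 6554 \left(\left(-1468 - 1367\right) - 4321\right) = 6554 \left(-2835 - 4321\right) = 6554 \left(-7156\right) = -46900424$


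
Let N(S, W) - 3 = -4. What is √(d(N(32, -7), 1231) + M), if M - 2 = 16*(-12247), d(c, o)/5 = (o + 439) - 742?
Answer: I*√191310 ≈ 437.39*I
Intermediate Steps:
N(S, W) = -1 (N(S, W) = 3 - 4 = -1)
d(c, o) = -1515 + 5*o (d(c, o) = 5*((o + 439) - 742) = 5*((439 + o) - 742) = 5*(-303 + o) = -1515 + 5*o)
M = -195950 (M = 2 + 16*(-12247) = 2 - 195952 = -195950)
√(d(N(32, -7), 1231) + M) = √((-1515 + 5*1231) - 195950) = √((-1515 + 6155) - 195950) = √(4640 - 195950) = √(-191310) = I*√191310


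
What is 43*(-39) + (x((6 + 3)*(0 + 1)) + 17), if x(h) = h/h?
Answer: -1659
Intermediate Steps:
x(h) = 1
43*(-39) + (x((6 + 3)*(0 + 1)) + 17) = 43*(-39) + (1 + 17) = -1677 + 18 = -1659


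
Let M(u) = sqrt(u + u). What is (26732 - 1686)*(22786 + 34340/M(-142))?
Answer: 570698156 - 430039820*I*sqrt(71)/71 ≈ 5.707e+8 - 5.1036e+7*I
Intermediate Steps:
M(u) = sqrt(2)*sqrt(u) (M(u) = sqrt(2*u) = sqrt(2)*sqrt(u))
(26732 - 1686)*(22786 + 34340/M(-142)) = (26732 - 1686)*(22786 + 34340/((sqrt(2)*sqrt(-142)))) = 25046*(22786 + 34340/((sqrt(2)*(I*sqrt(142))))) = 25046*(22786 + 34340/((2*I*sqrt(71)))) = 25046*(22786 + 34340*(-I*sqrt(71)/142)) = 25046*(22786 - 17170*I*sqrt(71)/71) = 570698156 - 430039820*I*sqrt(71)/71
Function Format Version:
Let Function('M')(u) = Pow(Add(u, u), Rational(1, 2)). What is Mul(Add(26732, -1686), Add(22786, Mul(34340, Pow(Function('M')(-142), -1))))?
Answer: Add(570698156, Mul(Rational(-430039820, 71), I, Pow(71, Rational(1, 2)))) ≈ Add(5.7070e+8, Mul(-5.1036e+7, I))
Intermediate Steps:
Function('M')(u) = Mul(Pow(2, Rational(1, 2)), Pow(u, Rational(1, 2))) (Function('M')(u) = Pow(Mul(2, u), Rational(1, 2)) = Mul(Pow(2, Rational(1, 2)), Pow(u, Rational(1, 2))))
Mul(Add(26732, -1686), Add(22786, Mul(34340, Pow(Function('M')(-142), -1)))) = Mul(Add(26732, -1686), Add(22786, Mul(34340, Pow(Mul(Pow(2, Rational(1, 2)), Pow(-142, Rational(1, 2))), -1)))) = Mul(25046, Add(22786, Mul(34340, Pow(Mul(Pow(2, Rational(1, 2)), Mul(I, Pow(142, Rational(1, 2)))), -1)))) = Mul(25046, Add(22786, Mul(34340, Pow(Mul(2, I, Pow(71, Rational(1, 2))), -1)))) = Mul(25046, Add(22786, Mul(34340, Mul(Rational(-1, 142), I, Pow(71, Rational(1, 2)))))) = Mul(25046, Add(22786, Mul(Rational(-17170, 71), I, Pow(71, Rational(1, 2))))) = Add(570698156, Mul(Rational(-430039820, 71), I, Pow(71, Rational(1, 2))))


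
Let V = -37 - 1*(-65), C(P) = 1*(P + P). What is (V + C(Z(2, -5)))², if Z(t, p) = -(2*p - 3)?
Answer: 2916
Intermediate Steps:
Z(t, p) = 3 - 2*p (Z(t, p) = -(-3 + 2*p) = 3 - 2*p)
C(P) = 2*P (C(P) = 1*(2*P) = 2*P)
V = 28 (V = -37 + 65 = 28)
(V + C(Z(2, -5)))² = (28 + 2*(3 - 2*(-5)))² = (28 + 2*(3 + 10))² = (28 + 2*13)² = (28 + 26)² = 54² = 2916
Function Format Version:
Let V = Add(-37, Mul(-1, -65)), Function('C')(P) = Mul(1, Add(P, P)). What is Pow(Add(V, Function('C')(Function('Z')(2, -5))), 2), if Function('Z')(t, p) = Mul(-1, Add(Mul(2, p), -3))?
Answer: 2916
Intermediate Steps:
Function('Z')(t, p) = Add(3, Mul(-2, p)) (Function('Z')(t, p) = Mul(-1, Add(-3, Mul(2, p))) = Add(3, Mul(-2, p)))
Function('C')(P) = Mul(2, P) (Function('C')(P) = Mul(1, Mul(2, P)) = Mul(2, P))
V = 28 (V = Add(-37, 65) = 28)
Pow(Add(V, Function('C')(Function('Z')(2, -5))), 2) = Pow(Add(28, Mul(2, Add(3, Mul(-2, -5)))), 2) = Pow(Add(28, Mul(2, Add(3, 10))), 2) = Pow(Add(28, Mul(2, 13)), 2) = Pow(Add(28, 26), 2) = Pow(54, 2) = 2916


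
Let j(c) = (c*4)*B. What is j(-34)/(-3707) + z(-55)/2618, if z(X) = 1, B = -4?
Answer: -129135/882266 ≈ -0.14637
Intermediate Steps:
j(c) = -16*c (j(c) = (c*4)*(-4) = (4*c)*(-4) = -16*c)
j(-34)/(-3707) + z(-55)/2618 = -16*(-34)/(-3707) + 1/2618 = 544*(-1/3707) + 1*(1/2618) = -544/3707 + 1/2618 = -129135/882266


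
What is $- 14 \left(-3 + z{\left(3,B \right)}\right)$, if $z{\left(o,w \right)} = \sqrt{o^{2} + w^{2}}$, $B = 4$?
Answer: $-28$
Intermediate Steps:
$- 14 \left(-3 + z{\left(3,B \right)}\right) = - 14 \left(-3 + \sqrt{3^{2} + 4^{2}}\right) = - 14 \left(-3 + \sqrt{9 + 16}\right) = - 14 \left(-3 + \sqrt{25}\right) = - 14 \left(-3 + 5\right) = \left(-14\right) 2 = -28$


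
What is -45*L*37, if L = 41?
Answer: -68265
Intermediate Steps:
-45*L*37 = -45*41*37 = -1845*37 = -68265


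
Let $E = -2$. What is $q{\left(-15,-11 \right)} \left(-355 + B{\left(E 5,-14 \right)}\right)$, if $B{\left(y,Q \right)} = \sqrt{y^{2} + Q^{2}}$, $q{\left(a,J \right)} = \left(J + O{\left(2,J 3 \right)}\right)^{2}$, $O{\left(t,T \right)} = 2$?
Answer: $-28755 + 162 \sqrt{74} \approx -27361.0$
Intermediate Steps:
$q{\left(a,J \right)} = \left(2 + J\right)^{2}$ ($q{\left(a,J \right)} = \left(J + 2\right)^{2} = \left(2 + J\right)^{2}$)
$B{\left(y,Q \right)} = \sqrt{Q^{2} + y^{2}}$
$q{\left(-15,-11 \right)} \left(-355 + B{\left(E 5,-14 \right)}\right) = \left(2 - 11\right)^{2} \left(-355 + \sqrt{\left(-14\right)^{2} + \left(\left(-2\right) 5\right)^{2}}\right) = \left(-9\right)^{2} \left(-355 + \sqrt{196 + \left(-10\right)^{2}}\right) = 81 \left(-355 + \sqrt{196 + 100}\right) = 81 \left(-355 + \sqrt{296}\right) = 81 \left(-355 + 2 \sqrt{74}\right) = -28755 + 162 \sqrt{74}$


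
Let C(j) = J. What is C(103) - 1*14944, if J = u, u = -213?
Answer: -15157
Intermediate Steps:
J = -213
C(j) = -213
C(103) - 1*14944 = -213 - 1*14944 = -213 - 14944 = -15157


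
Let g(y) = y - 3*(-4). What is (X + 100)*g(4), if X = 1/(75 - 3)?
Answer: 14402/9 ≈ 1600.2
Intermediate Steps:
X = 1/72 ≈ 0.013889
g(y) = 12 + y (g(y) = y + 12 = 12 + y)
(X + 100)*g(4) = (1/72 + 100)*(12 + 4) = (7201/72)*16 = 14402/9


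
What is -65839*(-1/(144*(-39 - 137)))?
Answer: -65839/25344 ≈ -2.5978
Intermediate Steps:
-65839*(-1/(144*(-39 - 137))) = -65839/((-176*(-144))) = -65839/25344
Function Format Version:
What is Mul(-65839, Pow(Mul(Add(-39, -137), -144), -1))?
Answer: Rational(-65839, 25344) ≈ -2.5978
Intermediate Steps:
Mul(-65839, Pow(Mul(Add(-39, -137), -144), -1)) = Mul(-65839, Pow(Mul(-176, -144), -1)) = Mul(-65839, Pow(25344, -1)) = Mul(-65839, Rational(1, 25344)) = Rational(-65839, 25344)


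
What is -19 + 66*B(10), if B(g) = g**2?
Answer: 6581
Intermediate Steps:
-19 + 66*B(10) = -19 + 66*10**2 = -19 + 66*100 = -19 + 6600 = 6581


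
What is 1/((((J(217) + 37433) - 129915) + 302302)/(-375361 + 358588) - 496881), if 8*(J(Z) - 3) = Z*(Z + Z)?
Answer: -67092/33337626433 ≈ -2.0125e-6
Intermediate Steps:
J(Z) = 3 + Z²/4 (J(Z) = 3 + (Z*(Z + Z))/8 = 3 + (Z*(2*Z))/8 = 3 + (2*Z²)/8 = 3 + Z²/4)
1/((((J(217) + 37433) - 129915) + 302302)/(-375361 + 358588) - 496881) = 1/(((((3 + (¼)*217²) + 37433) - 129915) + 302302)/(-375361 + 358588) - 496881) = 1/(((((3 + (¼)*47089) + 37433) - 129915) + 302302)/(-16773) - 496881) = 1/(((((3 + 47089/4) + 37433) - 129915) + 302302)*(-1/16773) - 496881) = 1/((((47101/4 + 37433) - 129915) + 302302)*(-1/16773) - 496881) = 1/(((196833/4 - 129915) + 302302)*(-1/16773) - 496881) = 1/((-322827/4 + 302302)*(-1/16773) - 496881) = 1/((886381/4)*(-1/16773) - 496881) = 1/(-886381/67092 - 496881) = 1/(-33337626433/67092) = -67092/33337626433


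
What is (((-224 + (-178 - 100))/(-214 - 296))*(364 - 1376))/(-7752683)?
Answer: 254012/1976934165 ≈ 0.00012849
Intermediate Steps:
(((-224 + (-178 - 100))/(-214 - 296))*(364 - 1376))/(-7752683) = (((-224 - 278)/(-510))*(-1012))*(-1/7752683) = (-502*(-1/510)*(-1012))*(-1/7752683) = ((251/255)*(-1012))*(-1/7752683) = -254012/255*(-1/7752683) = 254012/1976934165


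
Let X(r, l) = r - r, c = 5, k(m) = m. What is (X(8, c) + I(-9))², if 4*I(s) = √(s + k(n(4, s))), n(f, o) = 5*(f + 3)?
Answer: 13/8 ≈ 1.6250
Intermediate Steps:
n(f, o) = 15 + 5*f (n(f, o) = 5*(3 + f) = 15 + 5*f)
X(r, l) = 0
I(s) = √(35 + s)/4 (I(s) = √(s + (15 + 5*4))/4 = √(s + (15 + 20))/4 = √(s + 35)/4 = √(35 + s)/4)
(X(8, c) + I(-9))² = (0 + √(35 - 9)/4)² = (0 + √26/4)² = (√26/4)² = 13/8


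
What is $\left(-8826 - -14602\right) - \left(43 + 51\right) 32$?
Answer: $2768$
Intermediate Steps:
$\left(-8826 - -14602\right) - \left(43 + 51\right) 32 = \left(-8826 + 14602\right) - 94 \cdot 32 = 5776 - 3008 = 2768$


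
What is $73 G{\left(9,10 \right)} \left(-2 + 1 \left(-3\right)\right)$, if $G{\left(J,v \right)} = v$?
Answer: $-3650$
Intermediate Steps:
$73 G{\left(9,10 \right)} \left(-2 + 1 \left(-3\right)\right) = 73 \cdot 10 \left(-2 + 1 \left(-3\right)\right) = 730 \left(-2 - 3\right) = 730 \left(-5\right) = -3650$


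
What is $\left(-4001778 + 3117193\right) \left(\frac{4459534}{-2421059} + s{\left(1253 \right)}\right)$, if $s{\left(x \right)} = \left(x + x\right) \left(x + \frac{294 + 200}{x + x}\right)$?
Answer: $- \frac{6725818544107680290}{2421059} \approx -2.778 \cdot 10^{12}$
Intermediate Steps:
$s{\left(x \right)} = 2 x \left(x + \frac{247}{x}\right)$ ($s{\left(x \right)} = 2 x \left(x + \frac{494}{2 x}\right) = 2 x \left(x + 494 \frac{1}{2 x}\right) = 2 x \left(x + \frac{247}{x}\right)$)
$\left(-4001778 + 3117193\right) \left(\frac{4459534}{-2421059} + s{\left(1253 \right)}\right) = \left(-4001778 + 3117193\right) \left(\frac{4459534}{-2421059} + \left(494 + 2 \cdot 1253^{2}\right)\right) = - 884585 \left(4459534 \left(- \frac{1}{2421059}\right) + \left(494 + 2 \cdot 1570009\right)\right) = - 884585 \left(- \frac{4459534}{2421059} + \left(494 + 3140018\right)\right) = - 884585 \left(- \frac{4459534}{2421059} + 3140512\right) = \left(-884585\right) \frac{7603360382674}{2421059} = - \frac{6725818544107680290}{2421059}$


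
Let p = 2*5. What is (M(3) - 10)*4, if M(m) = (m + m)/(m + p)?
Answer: -496/13 ≈ -38.154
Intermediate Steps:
p = 10
M(m) = 2*m/(10 + m) (M(m) = (m + m)/(m + 10) = (2*m)/(10 + m) = 2*m/(10 + m))
(M(3) - 10)*4 = (2*3/(10 + 3) - 10)*4 = (2*3/13 - 10)*4 = (2*3*(1/13) - 10)*4 = (6/13 - 10)*4 = -124/13*4 = -496/13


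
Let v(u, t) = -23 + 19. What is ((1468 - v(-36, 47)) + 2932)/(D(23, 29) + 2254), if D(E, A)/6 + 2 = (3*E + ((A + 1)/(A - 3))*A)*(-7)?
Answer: -28626/13399 ≈ -2.1364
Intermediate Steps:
D(E, A) = -12 - 126*E - 42*A*(1 + A)/(-3 + A) (D(E, A) = -12 + 6*((3*E + ((A + 1)/(A - 3))*A)*(-7)) = -12 + 6*((3*E + ((1 + A)/(-3 + A))*A)*(-7)) = -12 + 6*((3*E + A*(1 + A)/(-3 + A))*(-7)) = -12 + 6*(-21*E - 7*A*(1 + A)/(-3 + A)) = -12 + (-126*E - 42*A*(1 + A)/(-3 + A)) = -12 - 126*E - 42*A*(1 + A)/(-3 + A))
v(u, t) = -4
((1468 - v(-36, 47)) + 2932)/(D(23, 29) + 2254) = ((1468 - 1*(-4)) + 2932)/(6*(6 - 9*29 - 7*29² + 63*23 - 21*29*23)/(-3 + 29) + 2254) = ((1468 + 4) + 2932)/(6*(6 - 261 - 7*841 + 1449 - 14007)/26 + 2254) = (1472 + 2932)/(6*(1/26)*(6 - 261 - 5887 + 1449 - 14007) + 2254) = 4404/(6*(1/26)*(-18700) + 2254) = 4404/(-56100/13 + 2254) = 4404/(-26798/13) = 4404*(-13/26798) = -28626/13399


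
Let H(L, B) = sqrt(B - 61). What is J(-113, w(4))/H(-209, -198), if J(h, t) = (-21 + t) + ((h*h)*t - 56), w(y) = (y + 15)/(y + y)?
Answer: -121007*I*sqrt(259)/1036 ≈ -1879.8*I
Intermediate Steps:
H(L, B) = sqrt(-61 + B)
w(y) = (15 + y)/(2*y) (w(y) = (15 + y)/((2*y)) = (15 + y)*(1/(2*y)) = (15 + y)/(2*y))
J(h, t) = -77 + t + t*h**2 (J(h, t) = (-21 + t) + (h**2*t - 56) = (-21 + t) + (t*h**2 - 56) = (-21 + t) + (-56 + t*h**2) = -77 + t + t*h**2)
J(-113, w(4))/H(-209, -198) = (-77 + (1/2)*(15 + 4)/4 + ((1/2)*(15 + 4)/4)*(-113)**2)/(sqrt(-61 - 198)) = (-77 + (1/2)*(1/4)*19 + ((1/2)*(1/4)*19)*12769)/(sqrt(-259)) = (-77 + 19/8 + (19/8)*12769)/((I*sqrt(259))) = (-77 + 19/8 + 242611/8)*(-I*sqrt(259)/259) = 121007*(-I*sqrt(259)/259)/4 = -121007*I*sqrt(259)/1036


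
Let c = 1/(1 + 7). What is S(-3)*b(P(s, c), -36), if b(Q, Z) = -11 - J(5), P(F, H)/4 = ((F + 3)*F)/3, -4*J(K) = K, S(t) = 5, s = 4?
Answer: -195/4 ≈ -48.750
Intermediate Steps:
c = 1/8 ≈ 0.12500
J(K) = -K/4
P(F, H) = 4*F*(3 + F)/3 (P(F, H) = 4*(((F + 3)*F)/3) = 4*(((3 + F)*F)*(1/3)) = 4*((F*(3 + F))*(1/3)) = 4*(F*(3 + F)/3) = 4*F*(3 + F)/3)
b(Q, Z) = -39/4 (b(Q, Z) = -11 - (-1)*5/4 = -11 - 1*(-5/4) = -11 + 5/4 = -39/4)
S(-3)*b(P(s, c), -36) = 5*(-39/4) = -195/4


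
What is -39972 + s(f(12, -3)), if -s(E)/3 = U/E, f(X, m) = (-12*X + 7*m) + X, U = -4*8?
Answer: -2038604/51 ≈ -39973.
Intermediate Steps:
U = -32
f(X, m) = -11*X + 7*m
s(E) = 96/E (s(E) = -(-96)/E = 96/E)
-39972 + s(f(12, -3)) = -39972 + 96/(-11*12 + 7*(-3)) = -39972 + 96/(-132 - 21) = -39972 + 96/(-153) = -39972 + 96*(-1/153) = -39972 - 32/51 = -2038604/51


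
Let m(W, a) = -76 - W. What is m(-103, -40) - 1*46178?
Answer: -46151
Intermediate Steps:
m(-103, -40) - 1*46178 = (-76 - 1*(-103)) - 1*46178 = (-76 + 103) - 46178 = 27 - 46178 = -46151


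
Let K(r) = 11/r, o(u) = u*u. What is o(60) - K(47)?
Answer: 169189/47 ≈ 3599.8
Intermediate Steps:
o(u) = u²
o(60) - K(47) = 60² - 11/47 = 3600 - 11/47 = 169189/47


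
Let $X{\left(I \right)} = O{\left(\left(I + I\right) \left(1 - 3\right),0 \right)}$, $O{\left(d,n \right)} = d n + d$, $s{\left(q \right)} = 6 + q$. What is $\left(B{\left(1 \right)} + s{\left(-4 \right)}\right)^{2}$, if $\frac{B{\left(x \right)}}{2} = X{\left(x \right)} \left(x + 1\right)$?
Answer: $196$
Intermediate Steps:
$O{\left(d,n \right)} = d + d n$
$X{\left(I \right)} = - 4 I$ ($X{\left(I \right)} = \left(I + I\right) \left(1 - 3\right) \left(1 + 0\right) = 2 I \left(-2\right) 1 = - 4 I 1 = - 4 I$)
$B{\left(x \right)} = - 8 x \left(1 + x\right)$ ($B{\left(x \right)} = 2 - 4 x \left(x + 1\right) = 2 - 4 x \left(1 + x\right) = 2 \left(- 4 x \left(1 + x\right)\right) = - 8 x \left(1 + x\right)$)
$\left(B{\left(1 \right)} + s{\left(-4 \right)}\right)^{2} = \left(\left(-8\right) 1 \left(1 + 1\right) + \left(6 - 4\right)\right)^{2} = \left(\left(-8\right) 1 \cdot 2 + 2\right)^{2} = \left(-16 + 2\right)^{2} = \left(-14\right)^{2} = 196$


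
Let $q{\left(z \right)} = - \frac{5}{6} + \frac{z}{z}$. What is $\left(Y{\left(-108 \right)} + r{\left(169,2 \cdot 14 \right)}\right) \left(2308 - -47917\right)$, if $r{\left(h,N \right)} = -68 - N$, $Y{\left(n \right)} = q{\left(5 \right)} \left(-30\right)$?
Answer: $-5072725$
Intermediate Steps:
$q{\left(z \right)} = \frac{1}{6}$ ($q{\left(z \right)} = \left(-5\right) \frac{1}{6} + 1 = - \frac{5}{6} + 1 = \frac{1}{6}$)
$Y{\left(n \right)} = -5$ ($Y{\left(n \right)} = \frac{1}{6} \left(-30\right) = -5$)
$\left(Y{\left(-108 \right)} + r{\left(169,2 \cdot 14 \right)}\right) \left(2308 - -47917\right) = \left(-5 - \left(68 + 2 \cdot 14\right)\right) \left(2308 - -47917\right) = \left(-5 - 96\right) \left(2308 + 47917\right) = \left(-5 - 96\right) 50225 = \left(-101\right) 50225 = -5072725$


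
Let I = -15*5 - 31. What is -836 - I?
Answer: -730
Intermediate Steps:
I = -106 (I = -75 - 31 = -106)
-836 - I = -836 - 1*(-106) = -836 + 106 = -730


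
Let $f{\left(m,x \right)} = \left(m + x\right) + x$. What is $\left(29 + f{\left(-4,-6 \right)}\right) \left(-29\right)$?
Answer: $-377$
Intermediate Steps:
$f{\left(m,x \right)} = m + 2 x$
$\left(29 + f{\left(-4,-6 \right)}\right) \left(-29\right) = \left(29 + \left(-4 + 2 \left(-6\right)\right)\right) \left(-29\right) = \left(29 - 16\right) \left(-29\right) = 13 \left(-29\right) = -377$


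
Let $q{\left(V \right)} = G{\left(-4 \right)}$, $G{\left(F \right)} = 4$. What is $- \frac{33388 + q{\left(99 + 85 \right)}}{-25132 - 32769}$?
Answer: $\frac{33392}{57901} \approx 0.57671$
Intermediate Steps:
$q{\left(V \right)} = 4$
$- \frac{33388 + q{\left(99 + 85 \right)}}{-25132 - 32769} = - \frac{33388 + 4}{-25132 - 32769} = - \frac{33392}{-57901} = - \frac{33392 \left(-1\right)}{57901} = \left(-1\right) \left(- \frac{33392}{57901}\right) = \frac{33392}{57901}$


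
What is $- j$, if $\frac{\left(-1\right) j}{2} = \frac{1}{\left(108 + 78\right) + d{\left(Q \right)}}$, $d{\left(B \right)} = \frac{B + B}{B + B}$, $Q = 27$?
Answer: $\frac{2}{187} \approx 0.010695$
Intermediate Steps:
$d{\left(B \right)} = 1$ ($d{\left(B \right)} = \frac{2 B}{2 B} = 2 B \frac{1}{2 B} = 1$)
$j = - \frac{2}{187}$ ($j = - \frac{2}{\left(108 + 78\right) + 1} = - \frac{2}{186 + 1} = - \frac{2}{187} \approx -0.010695$)
$- j = \left(-1\right) \left(- \frac{2}{187}\right) = \frac{2}{187}$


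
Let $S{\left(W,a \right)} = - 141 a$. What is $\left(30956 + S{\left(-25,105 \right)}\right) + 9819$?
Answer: $25970$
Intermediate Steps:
$\left(30956 + S{\left(-25,105 \right)}\right) + 9819 = \left(30956 - 14805\right) + 9819 = 16151 + 9819 = 25970$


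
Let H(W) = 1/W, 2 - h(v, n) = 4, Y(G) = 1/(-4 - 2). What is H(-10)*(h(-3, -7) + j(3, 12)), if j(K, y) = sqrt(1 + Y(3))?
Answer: 1/5 - sqrt(30)/60 ≈ 0.10871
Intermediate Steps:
Y(G) = -1/6 (Y(G) = 1/(-6) = -1/6)
h(v, n) = -2 (h(v, n) = 2 - 1*4 = 2 - 4 = -2)
j(K, y) = sqrt(30)/6 (j(K, y) = sqrt(1 - 1/6) = sqrt(5/6) = sqrt(30)/6)
H(-10)*(h(-3, -7) + j(3, 12)) = (-2 + sqrt(30)/6)/(-10) = -(-2 + sqrt(30)/6)/10 = 1/5 - sqrt(30)/60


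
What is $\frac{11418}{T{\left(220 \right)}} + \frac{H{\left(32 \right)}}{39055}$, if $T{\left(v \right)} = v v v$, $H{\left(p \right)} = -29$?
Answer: $\frac{1246709}{3780524000} \approx 0.00032977$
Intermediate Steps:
$T{\left(v \right)} = v^{3}$ ($T{\left(v \right)} = v^{2} v = v^{3}$)
$\frac{11418}{T{\left(220 \right)}} + \frac{H{\left(32 \right)}}{39055} = \frac{11418}{220^{3}} - \frac{29}{39055} = \frac{11418}{10648000} - \frac{29}{39055} = 11418 \cdot \frac{1}{10648000} - \frac{29}{39055} = \frac{519}{484000} - \frac{29}{39055} = \frac{1246709}{3780524000}$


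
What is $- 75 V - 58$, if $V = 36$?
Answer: $-2758$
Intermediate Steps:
$- 75 V - 58 = \left(-75\right) 36 - 58 = -2700 - 58 = -2758$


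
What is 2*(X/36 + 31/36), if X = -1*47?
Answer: -8/9 ≈ -0.88889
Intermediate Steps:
X = -47
2*(X/36 + 31/36) = 2*(-47/36 + 31/36) = 2*(-4/9) = -8/9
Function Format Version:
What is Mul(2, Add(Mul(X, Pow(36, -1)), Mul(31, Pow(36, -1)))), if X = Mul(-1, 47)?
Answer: Rational(-8, 9) ≈ -0.88889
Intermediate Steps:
X = -47
Mul(2, Add(Mul(X, Pow(36, -1)), Mul(31, Pow(36, -1)))) = Mul(2, Add(Mul(-47, Pow(36, -1)), Mul(31, Pow(36, -1)))) = Mul(2, Add(Mul(-47, Rational(1, 36)), Mul(31, Rational(1, 36)))) = Mul(2, Add(Rational(-47, 36), Rational(31, 36))) = Mul(2, Rational(-4, 9)) = Rational(-8, 9)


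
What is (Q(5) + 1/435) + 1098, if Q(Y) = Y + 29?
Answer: 492421/435 ≈ 1132.0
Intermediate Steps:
Q(Y) = 29 + Y
(Q(5) + 1/435) + 1098 = ((29 + 5) + 1/435) + 1098 = (34 + 1/435) + 1098 = 14791/435 + 1098 = 492421/435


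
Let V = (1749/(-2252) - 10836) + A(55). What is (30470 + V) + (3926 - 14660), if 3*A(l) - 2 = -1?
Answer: 60125405/6756 ≈ 8899.6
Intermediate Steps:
A(l) = 1/3 (A(l) = 2/3 + (1/3)*(-1) = 2/3 - 1/3 = 1/3)
V = -73211011/6756 (V = (1749/(-2252) - 10836) + 1/3 = (1749*(-1/2252) - 10836) + 1/3 = (-1749/2252 - 10836) + 1/3 = -24404421/2252 + 1/3 = -73211011/6756 ≈ -10836.)
(30470 + V) + (3926 - 14660) = (30470 - 73211011/6756) + (3926 - 14660) = 132644309/6756 - 10734 = 60125405/6756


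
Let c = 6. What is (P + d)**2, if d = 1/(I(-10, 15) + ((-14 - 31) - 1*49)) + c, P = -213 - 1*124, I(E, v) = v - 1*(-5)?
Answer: 600005025/5476 ≈ 1.0957e+5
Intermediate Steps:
I(E, v) = 5 + v (I(E, v) = v + 5 = 5 + v)
P = -337 (P = -213 - 124 = -337)
d = 443/74 (d = 1/((5 + 15) + ((-14 - 31) - 1*49)) + 6 = 1/(20 + (-45 - 49)) + 6 = 1/(20 - 94) + 6 = 1/(-74) + 6 = -1/74 + 6 = 443/74 ≈ 5.9865)
(P + d)**2 = (-337 + 443/74)**2 = (-24495/74)**2 = 600005025/5476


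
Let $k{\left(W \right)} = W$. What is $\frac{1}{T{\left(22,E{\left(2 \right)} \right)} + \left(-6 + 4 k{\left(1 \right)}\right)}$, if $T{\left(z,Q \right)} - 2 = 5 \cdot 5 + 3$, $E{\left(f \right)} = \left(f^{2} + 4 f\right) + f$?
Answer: $\frac{1}{28} \approx 0.035714$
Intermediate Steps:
$E{\left(f \right)} = f^{2} + 5 f$
$T{\left(z,Q \right)} = 30$ ($T{\left(z,Q \right)} = 2 + \left(5 \cdot 5 + 3\right) = 2 + \left(25 + 3\right) = 2 + 28 = 30$)
$\frac{1}{T{\left(22,E{\left(2 \right)} \right)} + \left(-6 + 4 k{\left(1 \right)}\right)} = \frac{1}{30 + \left(-6 + 4 \cdot 1\right)} = \frac{1}{30 + \left(-6 + 4\right)} = \frac{1}{30 - 2} = \frac{1}{28}$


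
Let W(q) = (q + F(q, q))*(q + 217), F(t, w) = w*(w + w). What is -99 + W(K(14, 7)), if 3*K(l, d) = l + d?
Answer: 23421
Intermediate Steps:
F(t, w) = 2*w² (F(t, w) = w*(2*w) = 2*w²)
K(l, d) = d/3 + l/3 (K(l, d) = (l + d)/3 = (d + l)/3 = d/3 + l/3)
W(q) = (217 + q)*(q + 2*q²) (W(q) = (q + 2*q²)*(q + 217) = (q + 2*q²)*(217 + q) = (217 + q)*(q + 2*q²))
-99 + W(K(14, 7)) = -99 + ((⅓)*7 + (⅓)*14)*(217 + 2*((⅓)*7 + (⅓)*14)² + 435*((⅓)*7 + (⅓)*14)) = -99 + (7/3 + 14/3)*(217 + 2*(7/3 + 14/3)² + 435*(7/3 + 14/3)) = -99 + 7*(217 + 2*7² + 435*7) = -99 + 7*(217 + 2*49 + 3045) = -99 + 7*(217 + 98 + 3045) = -99 + 7*3360 = -99 + 23520 = 23421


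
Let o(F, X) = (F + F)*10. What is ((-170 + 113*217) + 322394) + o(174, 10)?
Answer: 350225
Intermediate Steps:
o(F, X) = 20*F (o(F, X) = (2*F)*10 = 20*F)
((-170 + 113*217) + 322394) + o(174, 10) = ((-170 + 113*217) + 322394) + 20*174 = ((-170 + 24521) + 322394) + 3480 = (24351 + 322394) + 3480 = 346745 + 3480 = 350225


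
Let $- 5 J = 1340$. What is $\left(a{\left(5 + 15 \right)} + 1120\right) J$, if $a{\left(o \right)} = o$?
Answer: $-305520$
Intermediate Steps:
$J = -268$ ($J = \left(- \frac{1}{5}\right) 1340 = -268$)
$\left(a{\left(5 + 15 \right)} + 1120\right) J = \left(\left(5 + 15\right) + 1120\right) \left(-268\right) = \left(20 + 1120\right) \left(-268\right) = 1140 \left(-268\right) = -305520$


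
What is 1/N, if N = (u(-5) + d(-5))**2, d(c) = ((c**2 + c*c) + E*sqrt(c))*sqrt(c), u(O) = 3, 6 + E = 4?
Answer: (13 + 50*I*sqrt(5))**(-2) ≈ -7.6827e-5 - 1.8111e-5*I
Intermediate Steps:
E = -2 (E = -6 + 4 = -2)
d(c) = sqrt(c)*(-2*sqrt(c) + 2*c**2) (d(c) = ((c**2 + c*c) - 2*sqrt(c))*sqrt(c) = ((c**2 + c**2) - 2*sqrt(c))*sqrt(c) = (2*c**2 - 2*sqrt(c))*sqrt(c) = (-2*sqrt(c) + 2*c**2)*sqrt(c) = sqrt(c)*(-2*sqrt(c) + 2*c**2))
N = (13 + 50*I*sqrt(5))**2 (N = (3 + (-2*(-5) + 2*(-5)**(5/2)))**2 = (3 + (10 + 2*(25*I*sqrt(5))))**2 = (3 + (10 + 50*I*sqrt(5)))**2 = (13 + 50*I*sqrt(5))**2 ≈ -12331.0 + 2906.9*I)
1/N = 1/(-12331 + 1300*I*sqrt(5))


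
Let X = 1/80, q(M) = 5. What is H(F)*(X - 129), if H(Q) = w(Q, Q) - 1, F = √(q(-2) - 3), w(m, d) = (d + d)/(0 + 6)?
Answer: 10319/80 - 10319*√2/240 ≈ 68.182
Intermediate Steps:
w(m, d) = d/3 (w(m, d) = (2*d)/6 = (2*d)*(⅙) = d/3)
F = √2 (F = √(5 - 3) = √2 ≈ 1.4142)
H(Q) = -1 + Q/3 (H(Q) = Q/3 - 1 = -1 + Q/3)
X = 1/80 ≈ 0.012500
H(F)*(X - 129) = (-1 + √2/3)*(1/80 - 129) = (-1 + √2/3)*(-10319/80) = 10319/80 - 10319*√2/240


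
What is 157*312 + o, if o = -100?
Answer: 48884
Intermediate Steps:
157*312 + o = 157*312 - 100 = 48984 - 100 = 48884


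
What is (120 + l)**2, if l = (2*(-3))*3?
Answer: 10404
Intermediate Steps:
l = -18 (l = -6*3 = -18)
(120 + l)**2 = (120 - 18)**2 = 102**2 = 10404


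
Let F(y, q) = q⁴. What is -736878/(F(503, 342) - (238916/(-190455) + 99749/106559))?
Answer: -14954713779554910/277643134691927545369 ≈ -5.3863e-5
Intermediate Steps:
-736878/(F(503, 342) - (238916/(-190455) + 99749/106559)) = -736878/(342⁴ - (238916/(-190455) + 99749/106559)) = -736878/(13680577296 - (238916*(-1/190455) + 99749*(1/106559))) = -736878/(13680577296 - (-238916/190455 + 99749/106559)) = -736878/(13680577296 - 1*(-6460954249/20294694345)) = -736878/(13680577296 + 6460954249/20294694345) = -736878/277643134691927545369/20294694345 = -736878*20294694345/277643134691927545369 = -14954713779554910/277643134691927545369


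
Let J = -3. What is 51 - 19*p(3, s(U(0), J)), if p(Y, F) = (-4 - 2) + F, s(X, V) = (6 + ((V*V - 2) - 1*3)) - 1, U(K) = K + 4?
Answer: -6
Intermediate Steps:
U(K) = 4 + K
s(X, V) = V² (s(X, V) = (6 + ((V² - 2) - 3)) - 1 = (6 + ((-2 + V²) - 3)) - 1 = (6 + (-5 + V²)) - 1 = (1 + V²) - 1 = V²)
p(Y, F) = -6 + F
51 - 19*p(3, s(U(0), J)) = 51 - 19*(-6 + (-3)²) = 51 - 19*(-6 + 9) = 51 - 19*3 = 51 - 57 = -6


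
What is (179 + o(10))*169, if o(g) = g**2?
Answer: 47151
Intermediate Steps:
(179 + o(10))*169 = (179 + 10**2)*169 = (179 + 100)*169 = 279*169 = 47151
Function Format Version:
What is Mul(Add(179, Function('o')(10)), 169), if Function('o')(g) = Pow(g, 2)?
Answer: 47151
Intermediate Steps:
Mul(Add(179, Function('o')(10)), 169) = Mul(Add(179, Pow(10, 2)), 169) = Mul(Add(179, 100), 169) = Mul(279, 169) = 47151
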